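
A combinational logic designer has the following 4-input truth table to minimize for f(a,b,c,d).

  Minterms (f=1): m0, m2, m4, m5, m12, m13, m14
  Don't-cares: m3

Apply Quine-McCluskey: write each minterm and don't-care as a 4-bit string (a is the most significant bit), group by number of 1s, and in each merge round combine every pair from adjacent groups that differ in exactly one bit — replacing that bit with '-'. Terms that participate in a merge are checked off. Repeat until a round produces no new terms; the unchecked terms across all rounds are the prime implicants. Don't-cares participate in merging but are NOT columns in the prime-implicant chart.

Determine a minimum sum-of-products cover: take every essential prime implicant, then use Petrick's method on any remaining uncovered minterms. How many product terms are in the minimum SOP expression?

Round 0: 0000✓ 0010✓ 0011✓ 0100✓ 0101✓ 1100✓ 1101✓ 1110✓
Round 1: -100✓ -101✓ 0-00 00-0 001- 010-✓ 11-0 110-✓
Round 2: -10-
PIs = {-10-, 0-00, 00-0, 001-, 11-0}
Coverage chart:
  m0: 0-00,00-0
  m2: 00-0,001-
  m4: -10-,0-00
  m5: -10- ←essential
  m12: -10-,11-0
  m13: -10- ←essential
  m14: 11-0 ←essential
Essential: -10-, 11-0
Petrick residual → 00-0
Min cover (3 terms): bc' + a'b'd' + abd'

3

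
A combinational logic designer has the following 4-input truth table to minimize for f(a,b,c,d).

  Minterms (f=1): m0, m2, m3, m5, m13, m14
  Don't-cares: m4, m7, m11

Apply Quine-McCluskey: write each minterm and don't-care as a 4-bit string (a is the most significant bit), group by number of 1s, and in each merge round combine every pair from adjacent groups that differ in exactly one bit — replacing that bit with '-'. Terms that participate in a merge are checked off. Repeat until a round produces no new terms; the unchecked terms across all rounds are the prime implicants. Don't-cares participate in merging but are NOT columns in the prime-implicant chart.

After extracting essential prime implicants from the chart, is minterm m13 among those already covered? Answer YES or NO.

size-2^0 implicants → 0000(✓)  0010(✓)  0011(✓)  0100(✓)  0101(✓)  0111(✓)  1011(✓)  1101(✓)  1110
size-2^1 implicants → -011  -101  0-00  0-11  00-0  001-  01-1  010-
Unchecked terms (primes): -011, -101, 0-00, 0-11, 00-0, 001-, 01-1, 010-, 1110
Minterm coverage:
  m0 ⊆ 0-00,00-0
  m2 ⊆ 00-0,001-
  m3 ⊆ -011,0-11,001-
  m5 ⊆ -101,01-1,010-
  m13 ⊆ -101 [E]
  m14 ⊆ 1110 [E]
E = {-101, 1110}

YES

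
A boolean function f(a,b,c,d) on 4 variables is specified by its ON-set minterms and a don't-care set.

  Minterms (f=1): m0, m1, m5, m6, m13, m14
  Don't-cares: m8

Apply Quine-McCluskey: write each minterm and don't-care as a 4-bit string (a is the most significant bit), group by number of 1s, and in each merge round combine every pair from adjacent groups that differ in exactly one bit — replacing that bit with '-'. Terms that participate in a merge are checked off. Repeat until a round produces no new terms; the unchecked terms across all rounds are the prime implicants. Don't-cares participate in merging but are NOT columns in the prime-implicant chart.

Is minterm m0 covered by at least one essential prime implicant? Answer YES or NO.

NO

size-2^0 implicants → 0000(✓)  0001(✓)  0101(✓)  0110(✓)  1000(✓)  1101(✓)  1110(✓)
size-2^1 implicants → -000  -101  -110  0-01  000-
Unchecked terms (primes): -000, -101, -110, 0-01, 000-
Minterm coverage:
  m0 ⊆ -000,000-
  m1 ⊆ 0-01,000-
  m5 ⊆ -101,0-01
  m6 ⊆ -110 [E]
  m13 ⊆ -101 [E]
  m14 ⊆ -110 [E]
E = {-101, -110}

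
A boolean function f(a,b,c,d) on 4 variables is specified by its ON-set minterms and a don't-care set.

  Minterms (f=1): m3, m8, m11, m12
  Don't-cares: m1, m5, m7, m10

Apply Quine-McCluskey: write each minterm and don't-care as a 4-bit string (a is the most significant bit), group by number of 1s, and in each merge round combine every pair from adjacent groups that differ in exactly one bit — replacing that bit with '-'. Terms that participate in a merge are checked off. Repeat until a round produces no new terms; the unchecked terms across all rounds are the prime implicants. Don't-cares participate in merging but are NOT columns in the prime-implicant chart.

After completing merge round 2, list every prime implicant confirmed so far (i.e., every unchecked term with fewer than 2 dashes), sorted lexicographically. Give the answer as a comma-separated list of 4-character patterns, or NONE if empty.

[col 0] 0001*, 0011*, 0101*, 0111*, 1000*, 1010*, 1011*, 1100*
[col 1] -011, 0-01*, 0-11*, 00-1*, 01-1*, 1-00, 10-0, 101-
[col 2] 0--1
Prime implicants: -011, 0--1, 1-00, 10-0, 101-

-011, 1-00, 10-0, 101-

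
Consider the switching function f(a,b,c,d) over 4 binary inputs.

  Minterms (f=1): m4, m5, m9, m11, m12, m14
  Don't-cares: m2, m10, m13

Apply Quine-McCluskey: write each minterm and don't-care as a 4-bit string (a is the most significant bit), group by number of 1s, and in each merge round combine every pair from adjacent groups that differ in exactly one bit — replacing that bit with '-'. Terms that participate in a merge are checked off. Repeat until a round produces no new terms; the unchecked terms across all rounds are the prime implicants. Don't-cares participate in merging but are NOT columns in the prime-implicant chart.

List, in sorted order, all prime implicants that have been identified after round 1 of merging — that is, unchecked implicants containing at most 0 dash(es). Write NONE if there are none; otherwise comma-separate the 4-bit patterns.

Round 0: 0010✓ 0100✓ 0101✓ 1001✓ 1010✓ 1011✓ 1100✓ 1101✓ 1110✓
Round 1: -010 -100✓ -101✓ 010-✓ 1-01 1-10 10-1 101- 11-0 110-✓
Round 2: -10-
PIs = {-010, -10-, 1-01, 1-10, 10-1, 101-, 11-0}

NONE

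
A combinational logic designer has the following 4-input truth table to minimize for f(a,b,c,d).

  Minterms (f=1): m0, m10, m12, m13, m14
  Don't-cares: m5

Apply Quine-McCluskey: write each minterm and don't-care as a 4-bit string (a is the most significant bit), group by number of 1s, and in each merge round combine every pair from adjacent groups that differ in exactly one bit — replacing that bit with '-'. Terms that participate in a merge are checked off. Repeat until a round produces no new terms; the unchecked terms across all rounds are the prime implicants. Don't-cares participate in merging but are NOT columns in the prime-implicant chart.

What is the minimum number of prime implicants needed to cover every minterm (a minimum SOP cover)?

3

[col 0] 0000, 0101*, 1010*, 1100*, 1101*, 1110*
[col 1] -101, 1-10, 11-0, 110-
Prime implicants: -101, 0000, 1-10, 11-0, 110-
PI chart (minterm → PIs covering it):
  0 | 0000  (sole → essential)
  10 | 1-10  (sole → essential)
  12 | 11-0,110-
  13 | -101,110-
  14 | 1-10,11-0
Essential prime implicants: 0000, 1-10
Petrick residual → 110-
Minimum SOP uses 3 PIs: a'b'c'd' + acd' + abc'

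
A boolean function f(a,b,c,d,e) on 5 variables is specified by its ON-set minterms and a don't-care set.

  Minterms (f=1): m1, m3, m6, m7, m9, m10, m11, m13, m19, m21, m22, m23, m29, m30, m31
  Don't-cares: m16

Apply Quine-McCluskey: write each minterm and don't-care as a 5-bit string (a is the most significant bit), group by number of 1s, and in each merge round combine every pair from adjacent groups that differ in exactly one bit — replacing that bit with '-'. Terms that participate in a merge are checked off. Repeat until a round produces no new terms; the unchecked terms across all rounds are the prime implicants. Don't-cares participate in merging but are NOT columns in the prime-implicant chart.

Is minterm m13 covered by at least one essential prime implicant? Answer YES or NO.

NO

[col 0] 00001*, 00011*, 00110*, 00111*, 01001*, 01010*, 01011*, 01101*, 10000, 10011*, 10101*, 10110*, 10111*, 11101*, 11110*, 11111*
[col 1] -0011*, -0110*, -0111*, -1101, 0-001*, 0-011*, 00-11*, 000-1*, 0011-*, 01-01, 010-1*, 0101-, 1-101*, 1-110*, 1-111*, 10-11*, 101-1*, 1011-*, 111-1*, 1111-*
[col 2] -0-11, -011-, 0-0-1, 1-1-1, 1-11-
Prime implicants: -0-11, -011-, -1101, 0-0-1, 01-01, 0101-, 1-1-1, 1-11-, 10000
PI chart (minterm → PIs covering it):
  1 | 0-0-1  (sole → essential)
  3 | -0-11,0-0-1
  6 | -011-  (sole → essential)
  7 | -0-11,-011-
  9 | 0-0-1,01-01
  10 | 0101-  (sole → essential)
  11 | 0-0-1,0101-
  13 | -1101,01-01
  19 | -0-11  (sole → essential)
  21 | 1-1-1  (sole → essential)
  22 | -011-,1-11-
  23 | -0-11,-011-,1-1-1,1-11-
  29 | -1101,1-1-1
  30 | 1-11-  (sole → essential)
  31 | 1-1-1,1-11-
Essential prime implicants: -0-11, -011-, 0-0-1, 0101-, 1-1-1, 1-11-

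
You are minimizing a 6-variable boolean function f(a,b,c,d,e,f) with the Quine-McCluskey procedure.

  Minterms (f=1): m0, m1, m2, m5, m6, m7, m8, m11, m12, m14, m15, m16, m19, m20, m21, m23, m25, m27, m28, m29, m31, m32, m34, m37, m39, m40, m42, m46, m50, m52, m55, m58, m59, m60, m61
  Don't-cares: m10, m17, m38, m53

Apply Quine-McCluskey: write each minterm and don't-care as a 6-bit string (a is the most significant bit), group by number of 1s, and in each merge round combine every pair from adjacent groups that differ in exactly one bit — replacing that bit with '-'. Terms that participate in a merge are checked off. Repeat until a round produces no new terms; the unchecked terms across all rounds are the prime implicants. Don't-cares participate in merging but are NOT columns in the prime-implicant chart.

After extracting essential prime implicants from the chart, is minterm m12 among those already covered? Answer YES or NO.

Round 0: 000000✓ 000001✓ 000010✓ 000101✓ 000110✓ 000111✓ 001000✓ 001010✓ 001011✓ 001100✓ 001110✓ 001111✓ 010000✓ 010001✓ 010011✓ 010100✓ 010101✓ 010111✓ 011001✓ 011011✓ 011100✓ 011101✓ 011111✓ 100000✓ 100010✓ 100101✓ 100110✓ 100111✓ 101000✓ 101010✓ 101110✓ 110010✓ 110100✓ 110101✓ 110111✓ 111010✓ 111011✓ 111100✓ 111101✓
Round 1: -00000✓ -00010✓ -00101✓ -00110✓ -00111✓ -01000✓ -01010✓ -01110✓ -10100✓ -10101✓ -10111✓ -11011 -11100✓ -11101✓ 0-0000✓ 0-0001✓ 0-0101✓ 0-0111✓ 0-1011✓ 0-1100 0-1111✓ 00-000✓ 00-010✓ 00-110✓ 00-111✓ 000-01✓ 000-10✓ 0000-0✓ 00000-✓ 0001-1✓ 00011-✓ 001-00✓ 001-10✓ 001-11✓ 0010-0✓ 00101-✓ 0011-0✓ 00111-✓ 01-001✓ 01-011✓ 01-100✓ 01-101✓ 01-111✓ 010-00✓ 010-01✓ 010-11✓ 0100-1✓ 01000-✓ 0101-1✓ 01010-✓ 011-01✓ 011-11✓ 0110-1✓ 0111-1✓ 01110-✓ 1-0010✓ 1-0101✓ 1-0111✓ 1-1010✓ 10-000✓ 10-010✓ 10-110✓ 100-10✓ 1000-0✓ 1001-1✓ 10011-✓ 101-10✓ 1010-0✓ 11-010✓ 11-100✓ 11-101✓ 1101-1✓ 11010-✓ 11101- 11110-✓
Round 2: --0101✓ --0111✓ -0-000✓ -0-010✓ -0-110✓ -00-10✓ -000-0✓ -001-1✓ -0011- -01-10✓ -010-0✓ -1-100✓ -1-101✓ -101-1✓ -1010-✓ -1110-✓ 0--111 0-0-01 0-000- 0-01-1✓ 0-1-11 00--10✓ 00-0-0✓ 00-11- 001--0 001-1- 01--01✓ 01--11✓ 01-0-1✓ 01-1-1✓ 01-10-✓ 010--1✓ 010-0- 011--1✓ 1--010 1-01-1✓ 10--10✓ 10-0-0✓ 11-10-✓
Round 3: --01-1 -0--10 -0-0-0 -1-10- 01---1
PIs = {--01-1, -0--10, -0-0-0, -0011-, -1-10-, -11011, 0--111, 0-0-01, 0-000-, 0-1-11, 0-1100, 00-11-, 001--0, 001-1-, 01---1, 010-0-, 1--010, 11101-}
Coverage chart:
  m0: -0-0-0,0-000-
  m1: 0-0-01,0-000-
  m2: -0--10,-0-0-0
  m5: --01-1,0-0-01
  m6: -0--10,-0011-,00-11-
  m7: --01-1,-0011-,0--111,00-11-
  m8: -0-0-0,001--0
  m11: 0-1-11,001-1-
  m12: 0-1100,001--0
  m14: -0--10,00-11-,001--0,001-1-
  m15: 0--111,0-1-11,00-11-,001-1-
  m16: 0-000-,010-0-
  m19: 01---1 ←essential
  m20: -1-10-,010-0-
  m21: --01-1,-1-10-,0-0-01,01---1,010-0-
  m23: --01-1,0--111,01---1
  m25: 01---1 ←essential
  m27: -11011,0-1-11,01---1
  m28: -1-10-,0-1100
  m29: -1-10-,01---1
  m31: 0--111,0-1-11,01---1
  m32: -0-0-0 ←essential
  m34: -0--10,-0-0-0,1--010
  m37: --01-1 ←essential
  m39: --01-1,-0011-
  m40: -0-0-0 ←essential
  m42: -0--10,-0-0-0,1--010
  m46: -0--10 ←essential
  m50: 1--010 ←essential
  m52: -1-10- ←essential
  m55: --01-1 ←essential
  m58: 1--010,11101-
  m59: -11011,11101-
  m60: -1-10- ←essential
  m61: -1-10- ←essential
Essential: --01-1, -0--10, -0-0-0, -1-10-, 01---1, 1--010

NO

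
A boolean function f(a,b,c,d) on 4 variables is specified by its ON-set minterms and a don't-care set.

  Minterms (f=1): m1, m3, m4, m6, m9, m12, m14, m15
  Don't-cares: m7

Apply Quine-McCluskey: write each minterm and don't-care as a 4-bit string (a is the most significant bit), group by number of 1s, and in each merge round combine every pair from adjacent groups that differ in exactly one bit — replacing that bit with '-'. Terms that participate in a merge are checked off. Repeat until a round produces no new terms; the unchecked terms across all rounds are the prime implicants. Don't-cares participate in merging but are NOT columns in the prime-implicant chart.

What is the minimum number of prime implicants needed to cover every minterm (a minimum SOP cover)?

Round 0: 0001✓ 0011✓ 0100✓ 0110✓ 0111✓ 1001✓ 1100✓ 1110✓ 1111✓
Round 1: -001 -100✓ -110✓ -111✓ 0-11 00-1 01-0✓ 011-✓ 11-0✓ 111-✓
Round 2: -1-0 -11-
PIs = {-001, -1-0, -11-, 0-11, 00-1}
Coverage chart:
  m1: -001,00-1
  m3: 0-11,00-1
  m4: -1-0 ←essential
  m6: -1-0,-11-
  m9: -001 ←essential
  m12: -1-0 ←essential
  m14: -1-0,-11-
  m15: -11- ←essential
Essential: -001, -1-0, -11-
Petrick residual → 0-11
Min cover (4 terms): b'c'd + bd' + bc + a'cd

4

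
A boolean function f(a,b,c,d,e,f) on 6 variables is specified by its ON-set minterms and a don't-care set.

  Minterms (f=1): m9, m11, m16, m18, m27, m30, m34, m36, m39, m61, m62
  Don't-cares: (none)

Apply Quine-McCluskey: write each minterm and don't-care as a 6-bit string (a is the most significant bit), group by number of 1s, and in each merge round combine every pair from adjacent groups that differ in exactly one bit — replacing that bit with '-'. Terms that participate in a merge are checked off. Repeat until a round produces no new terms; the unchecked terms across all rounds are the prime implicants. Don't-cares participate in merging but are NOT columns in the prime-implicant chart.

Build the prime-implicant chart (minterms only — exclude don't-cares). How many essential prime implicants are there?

Round 0: 001001✓ 001011✓ 010000✓ 010010✓ 011011✓ 011110✓ 100010 100100 100111 111101 111110✓
Round 1: -11110 0-1011 0010-1 0100-0
PIs = {-11110, 0-1011, 0010-1, 0100-0, 100010, 100100, 100111, 111101}
Coverage chart:
  m9: 0010-1 ←essential
  m11: 0-1011,0010-1
  m16: 0100-0 ←essential
  m18: 0100-0 ←essential
  m27: 0-1011 ←essential
  m30: -11110 ←essential
  m34: 100010 ←essential
  m36: 100100 ←essential
  m39: 100111 ←essential
  m61: 111101 ←essential
  m62: -11110 ←essential
Essential: -11110, 0-1011, 0010-1, 0100-0, 100010, 100100, 100111, 111101

8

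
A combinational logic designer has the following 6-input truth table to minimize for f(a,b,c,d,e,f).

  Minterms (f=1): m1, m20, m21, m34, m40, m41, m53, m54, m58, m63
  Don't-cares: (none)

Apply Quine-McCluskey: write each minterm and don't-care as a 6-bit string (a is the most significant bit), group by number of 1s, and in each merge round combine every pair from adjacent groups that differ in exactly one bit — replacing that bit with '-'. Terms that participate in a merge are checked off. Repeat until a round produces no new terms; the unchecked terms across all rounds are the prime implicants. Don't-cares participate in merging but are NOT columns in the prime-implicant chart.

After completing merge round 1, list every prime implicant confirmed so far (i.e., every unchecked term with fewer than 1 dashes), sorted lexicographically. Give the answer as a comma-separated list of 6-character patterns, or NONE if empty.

[col 0] 000001, 010100*, 010101*, 100010, 101000*, 101001*, 110101*, 110110, 111010, 111111
[col 1] -10101, 01010-, 10100-
Prime implicants: -10101, 000001, 01010-, 100010, 10100-, 110110, 111010, 111111

000001, 100010, 110110, 111010, 111111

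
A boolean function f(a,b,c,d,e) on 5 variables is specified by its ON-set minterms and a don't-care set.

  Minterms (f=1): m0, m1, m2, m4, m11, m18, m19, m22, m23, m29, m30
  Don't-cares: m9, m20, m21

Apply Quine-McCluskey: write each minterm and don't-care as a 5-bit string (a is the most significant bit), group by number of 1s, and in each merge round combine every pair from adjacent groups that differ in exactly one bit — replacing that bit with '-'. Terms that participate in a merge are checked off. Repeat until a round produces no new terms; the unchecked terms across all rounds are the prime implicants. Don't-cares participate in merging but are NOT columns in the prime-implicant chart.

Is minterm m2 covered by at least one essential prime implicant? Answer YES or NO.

[col 0] 00000*, 00001*, 00010*, 00100*, 01001*, 01011*, 10010*, 10011*, 10100*, 10101*, 10110*, 10111*, 11101*, 11110*
[col 1] -0010, -0100, 0-001, 00-00, 000-0, 0000-, 010-1, 1-101, 1-110, 10-10*, 10-11*, 1001-*, 101-0*, 101-1*, 1010-*, 1011-*
[col 2] 10-1-, 101--
Prime implicants: -0010, -0100, 0-001, 00-00, 000-0, 0000-, 010-1, 1-101, 1-110, 10-1-, 101--
PI chart (minterm → PIs covering it):
  0 | 00-00,000-0,0000-
  1 | 0-001,0000-
  2 | -0010,000-0
  4 | -0100,00-00
  11 | 010-1  (sole → essential)
  18 | -0010,10-1-
  19 | 10-1-  (sole → essential)
  22 | 1-110,10-1-,101--
  23 | 10-1-,101--
  29 | 1-101  (sole → essential)
  30 | 1-110  (sole → essential)
Essential prime implicants: 010-1, 1-101, 1-110, 10-1-

NO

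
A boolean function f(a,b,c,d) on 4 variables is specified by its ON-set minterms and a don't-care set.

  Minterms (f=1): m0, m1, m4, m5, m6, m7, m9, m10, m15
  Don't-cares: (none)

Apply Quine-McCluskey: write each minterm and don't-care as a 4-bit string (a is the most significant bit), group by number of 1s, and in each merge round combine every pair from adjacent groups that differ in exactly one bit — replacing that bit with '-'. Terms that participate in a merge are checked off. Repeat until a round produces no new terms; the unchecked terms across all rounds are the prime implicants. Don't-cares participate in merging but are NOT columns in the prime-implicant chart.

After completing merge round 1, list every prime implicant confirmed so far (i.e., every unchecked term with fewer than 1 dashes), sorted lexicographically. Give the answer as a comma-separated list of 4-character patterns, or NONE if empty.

1010

size-2^0 implicants → 0000(✓)  0001(✓)  0100(✓)  0101(✓)  0110(✓)  0111(✓)  1001(✓)  1010  1111(✓)
size-2^1 implicants → -001  -111  0-00(✓)  0-01(✓)  000-(✓)  01-0(✓)  01-1(✓)  010-(✓)  011-(✓)
size-2^2 implicants → 0-0-  01--
Unchecked terms (primes): -001, -111, 0-0-, 01--, 1010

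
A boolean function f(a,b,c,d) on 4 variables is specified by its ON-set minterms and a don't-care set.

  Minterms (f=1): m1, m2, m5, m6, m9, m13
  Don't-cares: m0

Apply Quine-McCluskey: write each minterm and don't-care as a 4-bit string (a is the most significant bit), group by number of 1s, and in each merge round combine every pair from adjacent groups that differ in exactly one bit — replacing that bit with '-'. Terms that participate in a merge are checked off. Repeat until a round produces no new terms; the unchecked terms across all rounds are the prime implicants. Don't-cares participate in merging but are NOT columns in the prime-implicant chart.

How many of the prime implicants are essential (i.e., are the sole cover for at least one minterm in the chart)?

2

Round 0: 0000✓ 0001✓ 0010✓ 0101✓ 0110✓ 1001✓ 1101✓
Round 1: -001✓ -101✓ 0-01✓ 0-10 00-0 000- 1-01✓
Round 2: --01
PIs = {--01, 0-10, 00-0, 000-}
Coverage chart:
  m1: --01,000-
  m2: 0-10,00-0
  m5: --01 ←essential
  m6: 0-10 ←essential
  m9: --01 ←essential
  m13: --01 ←essential
Essential: --01, 0-10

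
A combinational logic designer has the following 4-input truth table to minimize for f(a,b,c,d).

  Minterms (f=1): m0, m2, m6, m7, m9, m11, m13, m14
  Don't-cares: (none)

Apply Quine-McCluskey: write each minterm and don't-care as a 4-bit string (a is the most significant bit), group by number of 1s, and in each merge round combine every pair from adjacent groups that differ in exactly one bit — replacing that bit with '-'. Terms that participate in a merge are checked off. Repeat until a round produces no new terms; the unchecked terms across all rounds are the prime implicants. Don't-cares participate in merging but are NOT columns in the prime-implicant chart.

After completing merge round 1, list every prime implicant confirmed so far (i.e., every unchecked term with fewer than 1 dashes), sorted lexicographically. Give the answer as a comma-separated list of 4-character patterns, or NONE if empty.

NONE

Round 0: 0000✓ 0010✓ 0110✓ 0111✓ 1001✓ 1011✓ 1101✓ 1110✓
Round 1: -110 0-10 00-0 011- 1-01 10-1
PIs = {-110, 0-10, 00-0, 011-, 1-01, 10-1}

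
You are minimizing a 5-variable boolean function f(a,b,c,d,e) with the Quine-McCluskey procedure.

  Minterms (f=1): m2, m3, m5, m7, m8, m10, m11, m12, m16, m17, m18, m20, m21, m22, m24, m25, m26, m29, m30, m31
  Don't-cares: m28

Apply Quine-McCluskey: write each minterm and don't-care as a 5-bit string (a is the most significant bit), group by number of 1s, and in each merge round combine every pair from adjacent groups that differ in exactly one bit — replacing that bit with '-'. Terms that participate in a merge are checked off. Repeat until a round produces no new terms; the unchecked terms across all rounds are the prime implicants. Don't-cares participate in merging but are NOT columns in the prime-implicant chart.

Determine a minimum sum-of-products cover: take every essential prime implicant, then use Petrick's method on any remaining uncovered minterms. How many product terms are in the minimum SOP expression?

[col 0] 00010*, 00011*, 00101*, 00111*, 01000*, 01010*, 01011*, 01100*, 10000*, 10001*, 10010*, 10100*, 10101*, 10110*, 11000*, 11001*, 11010*, 11100*, 11101*, 11110*, 11111*
[col 1] -0010*, -0101, -1000*, -1010*, -1100*, 0-010*, 0-011*, 00-11, 0001-*, 001-1, 01-00*, 010-0*, 0101-*, 1-000*, 1-001*, 1-010*, 1-100*, 1-101*, 1-110*, 10-00*, 10-01*, 10-10*, 100-0*, 1000-*, 101-0*, 1010-*, 11-00*, 11-01*, 11-10*, 110-0*, 1100-*, 111-0*, 111-1*, 1110-*, 1111-*
[col 2] --010, -1-00, -10-0, 0-01-, 1--00*, 1--01*, 1--10*, 1-0-0*, 1-00-*, 1-1-0*, 1-10-*, 10--0*, 10-0-*, 11--0*, 11-0-*, 111--
[col 3] 1---0, 1--0-
Prime implicants: --010, -0101, -1-00, -10-0, 0-01-, 00-11, 001-1, 1---0, 1--0-, 111--
PI chart (minterm → PIs covering it):
  2 | --010,0-01-
  3 | 0-01-,00-11
  5 | -0101,001-1
  7 | 00-11,001-1
  8 | -1-00,-10-0
  10 | --010,-10-0,0-01-
  11 | 0-01-  (sole → essential)
  12 | -1-00  (sole → essential)
  16 | 1---0,1--0-
  17 | 1--0-  (sole → essential)
  18 | --010,1---0
  20 | 1---0,1--0-
  21 | -0101,1--0-
  22 | 1---0  (sole → essential)
  24 | -1-00,-10-0,1---0,1--0-
  25 | 1--0-  (sole → essential)
  26 | --010,-10-0,1---0
  29 | 1--0-,111--
  30 | 1---0,111--
  31 | 111--  (sole → essential)
Essential prime implicants: -1-00, 0-01-, 1---0, 1--0-, 111--
Petrick residual → 001-1
Minimum SOP uses 6 PIs: bd'e' + a'c'd + a'b'ce + ae' + ad' + abc

6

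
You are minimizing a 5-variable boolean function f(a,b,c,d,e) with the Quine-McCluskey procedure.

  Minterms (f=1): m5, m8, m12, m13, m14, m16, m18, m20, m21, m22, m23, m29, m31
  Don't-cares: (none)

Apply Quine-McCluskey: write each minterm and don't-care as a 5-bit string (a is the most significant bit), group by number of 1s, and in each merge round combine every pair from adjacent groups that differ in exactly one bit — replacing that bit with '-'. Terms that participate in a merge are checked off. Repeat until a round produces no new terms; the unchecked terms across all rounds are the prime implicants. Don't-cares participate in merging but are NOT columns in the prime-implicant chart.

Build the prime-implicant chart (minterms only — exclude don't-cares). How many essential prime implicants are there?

5

[col 0] 00101*, 01000*, 01100*, 01101*, 01110*, 10000*, 10010*, 10100*, 10101*, 10110*, 10111*, 11101*, 11111*
[col 1] -0101*, -1101*, 0-101*, 01-00, 011-0, 0110-, 1-101*, 1-111*, 10-00*, 10-10*, 100-0*, 101-0*, 101-1*, 1010-*, 1011-*, 111-1*
[col 2] --101, 1-1-1, 10--0, 101--
Prime implicants: --101, 01-00, 011-0, 0110-, 1-1-1, 10--0, 101--
PI chart (minterm → PIs covering it):
  5 | --101  (sole → essential)
  8 | 01-00  (sole → essential)
  12 | 01-00,011-0,0110-
  13 | --101,0110-
  14 | 011-0  (sole → essential)
  16 | 10--0  (sole → essential)
  18 | 10--0  (sole → essential)
  20 | 10--0,101--
  21 | --101,1-1-1,101--
  22 | 10--0,101--
  23 | 1-1-1,101--
  29 | --101,1-1-1
  31 | 1-1-1  (sole → essential)
Essential prime implicants: --101, 01-00, 011-0, 1-1-1, 10--0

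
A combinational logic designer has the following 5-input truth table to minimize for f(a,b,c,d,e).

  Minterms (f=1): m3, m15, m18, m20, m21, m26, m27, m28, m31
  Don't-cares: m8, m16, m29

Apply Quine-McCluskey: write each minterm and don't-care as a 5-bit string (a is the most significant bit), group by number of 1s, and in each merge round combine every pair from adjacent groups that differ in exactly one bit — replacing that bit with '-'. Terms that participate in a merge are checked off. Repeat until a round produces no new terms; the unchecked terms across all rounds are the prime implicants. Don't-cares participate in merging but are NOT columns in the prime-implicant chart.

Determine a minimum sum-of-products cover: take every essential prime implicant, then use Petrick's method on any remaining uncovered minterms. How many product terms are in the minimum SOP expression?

5

[col 0] 00011, 01000, 01111*, 10000*, 10010*, 10100*, 10101*, 11010*, 11011*, 11100*, 11101*, 11111*
[col 1] -1111, 1-010, 1-100*, 1-101*, 10-00, 100-0, 1010-*, 11-11, 1101-, 111-1, 1110-*
[col 2] 1-10-
Prime implicants: -1111, 00011, 01000, 1-010, 1-10-, 10-00, 100-0, 11-11, 1101-, 111-1
PI chart (minterm → PIs covering it):
  3 | 00011  (sole → essential)
  15 | -1111  (sole → essential)
  18 | 1-010,100-0
  20 | 1-10-,10-00
  21 | 1-10-  (sole → essential)
  26 | 1-010,1101-
  27 | 11-11,1101-
  28 | 1-10-  (sole → essential)
  31 | -1111,11-11,111-1
Essential prime implicants: -1111, 00011, 1-10-
Petrick residual → 1-010, 11-11
Minimum SOP uses 5 PIs: bcde + a'b'c'de + ac'de' + acd' + abde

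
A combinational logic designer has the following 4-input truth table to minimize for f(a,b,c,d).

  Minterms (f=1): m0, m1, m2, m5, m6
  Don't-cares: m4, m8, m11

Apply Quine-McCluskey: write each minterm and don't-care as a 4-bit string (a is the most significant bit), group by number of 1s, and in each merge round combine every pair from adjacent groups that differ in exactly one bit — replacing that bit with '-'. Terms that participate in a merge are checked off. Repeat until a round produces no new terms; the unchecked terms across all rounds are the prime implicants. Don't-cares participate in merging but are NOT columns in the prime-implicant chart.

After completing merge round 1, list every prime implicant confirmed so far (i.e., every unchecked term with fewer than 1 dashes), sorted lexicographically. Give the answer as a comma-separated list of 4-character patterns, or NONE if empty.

1011

size-2^0 implicants → 0000(✓)  0001(✓)  0010(✓)  0100(✓)  0101(✓)  0110(✓)  1000(✓)  1011
size-2^1 implicants → -000  0-00(✓)  0-01(✓)  0-10(✓)  00-0(✓)  000-(✓)  01-0(✓)  010-(✓)
size-2^2 implicants → 0--0  0-0-
Unchecked terms (primes): -000, 0--0, 0-0-, 1011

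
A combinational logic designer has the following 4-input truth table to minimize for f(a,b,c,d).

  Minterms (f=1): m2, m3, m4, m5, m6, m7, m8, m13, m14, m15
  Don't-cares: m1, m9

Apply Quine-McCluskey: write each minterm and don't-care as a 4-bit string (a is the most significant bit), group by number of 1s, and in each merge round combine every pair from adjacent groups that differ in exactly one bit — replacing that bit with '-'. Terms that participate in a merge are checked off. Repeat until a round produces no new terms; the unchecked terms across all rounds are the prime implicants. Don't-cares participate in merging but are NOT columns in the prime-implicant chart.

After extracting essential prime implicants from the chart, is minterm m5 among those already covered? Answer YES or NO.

size-2^0 implicants → 0001(✓)  0010(✓)  0011(✓)  0100(✓)  0101(✓)  0110(✓)  0111(✓)  1000(✓)  1001(✓)  1101(✓)  1110(✓)  1111(✓)
size-2^1 implicants → -001(✓)  -101(✓)  -110(✓)  -111(✓)  0-01(✓)  0-10(✓)  0-11(✓)  00-1(✓)  001-(✓)  01-0(✓)  01-1(✓)  010-(✓)  011-(✓)  1-01(✓)  100-  11-1(✓)  111-(✓)
size-2^2 implicants → --01  -1-1  -11-  0--1  0-1-  01--
Unchecked terms (primes): --01, -1-1, -11-, 0--1, 0-1-, 01--, 100-
Minterm coverage:
  m2 ⊆ 0-1- [E]
  m3 ⊆ 0--1,0-1-
  m4 ⊆ 01-- [E]
  m5 ⊆ --01,-1-1,0--1,01--
  m6 ⊆ -11-,0-1-,01--
  m7 ⊆ -1-1,-11-,0--1,0-1-,01--
  m8 ⊆ 100- [E]
  m13 ⊆ --01,-1-1
  m14 ⊆ -11- [E]
  m15 ⊆ -1-1,-11-
E = {-11-, 0-1-, 01--, 100-}

YES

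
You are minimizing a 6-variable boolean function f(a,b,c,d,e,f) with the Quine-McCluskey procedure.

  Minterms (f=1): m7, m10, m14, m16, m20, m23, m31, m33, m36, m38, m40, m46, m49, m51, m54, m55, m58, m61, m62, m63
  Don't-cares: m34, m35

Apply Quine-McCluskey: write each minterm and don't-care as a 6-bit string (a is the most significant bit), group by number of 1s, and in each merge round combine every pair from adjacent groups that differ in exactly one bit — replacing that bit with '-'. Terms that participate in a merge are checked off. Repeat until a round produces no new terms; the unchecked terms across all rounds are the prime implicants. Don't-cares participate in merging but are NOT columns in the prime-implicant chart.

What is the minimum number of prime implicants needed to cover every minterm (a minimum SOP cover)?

[col 0] 000111*, 001010*, 001110*, 010000*, 010100*, 010111*, 011111*, 100001*, 100010*, 100011*, 100100*, 100110*, 101000, 101110*, 110001*, 110011*, 110110*, 110111*, 111010*, 111101*, 111110*, 111111*
[col 1] -01110, -10111*, -11111*, 0-0111, 001-10, 01-111*, 010-00, 1-0001*, 1-0011*, 1-0110*, 1-1110*, 10-110*, 100-10, 1000-1*, 10001-, 1001-0, 11-110*, 11-111*, 110-11, 1100-1*, 11011-*, 111-10, 1111-1, 11111-*
[col 2] -1-111, 1--110, 1-00-1, 11-11-
Prime implicants: -01110, -1-111, 0-0111, 001-10, 010-00, 1--110, 1-00-1, 100-10, 10001-, 1001-0, 101000, 11-11-, 110-11, 111-10, 1111-1
PI chart (minterm → PIs covering it):
  7 | 0-0111  (sole → essential)
  10 | 001-10  (sole → essential)
  14 | -01110,001-10
  16 | 010-00  (sole → essential)
  20 | 010-00  (sole → essential)
  23 | -1-111,0-0111
  31 | -1-111  (sole → essential)
  33 | 1-00-1  (sole → essential)
  36 | 1001-0  (sole → essential)
  38 | 1--110,100-10,1001-0
  40 | 101000  (sole → essential)
  46 | -01110,1--110
  49 | 1-00-1  (sole → essential)
  51 | 1-00-1,110-11
  54 | 1--110,11-11-
  55 | -1-111,11-11-,110-11
  58 | 111-10  (sole → essential)
  61 | 1111-1  (sole → essential)
  62 | 1--110,11-11-,111-10
  63 | -1-111,11-11-,1111-1
Essential prime implicants: -1-111, 0-0111, 001-10, 010-00, 1-00-1, 1001-0, 101000, 111-10, 1111-1
Petrick residual → 1--110
Minimum SOP uses 10 PIs: bdef + a'c'def + a'b'cef' + a'bc'e'f' + adef' + ac'd'f + ab'c'df' + ab'cd'e'f' + abcef' + abcdf

10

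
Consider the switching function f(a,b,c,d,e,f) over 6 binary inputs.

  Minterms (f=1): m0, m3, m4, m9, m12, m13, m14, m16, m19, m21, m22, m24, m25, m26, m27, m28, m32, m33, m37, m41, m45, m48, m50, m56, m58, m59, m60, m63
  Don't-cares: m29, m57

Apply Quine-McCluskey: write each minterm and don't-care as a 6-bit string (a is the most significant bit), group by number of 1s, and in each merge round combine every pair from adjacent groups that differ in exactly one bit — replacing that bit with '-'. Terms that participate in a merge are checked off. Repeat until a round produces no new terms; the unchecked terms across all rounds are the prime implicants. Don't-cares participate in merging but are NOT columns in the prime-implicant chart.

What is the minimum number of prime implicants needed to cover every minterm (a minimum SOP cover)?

12

Round 0: 000000✓ 000011✓ 000100✓ 001001✓ 001100✓ 001101✓ 001110✓ 010000✓ 010011✓ 010101✓ 010110 011000✓ 011001✓ 011010✓ 011011✓ 011100✓ 011101✓ 100000✓ 100001✓ 100101✓ 101001✓ 101101✓ 110000✓ 110010✓ 111000✓ 111001✓ 111010✓ 111011✓ 111100✓ 111111✓
Round 1: -00000✓ -01001✓ -01101✓ -10000✓ -11000✓ -11001✓ -11010✓ -11011✓ -11100✓ 0-0000✓ 0-0011 0-1001✓ 0-1100✓ 0-1101✓ 00-100 000-00 001-01✓ 0011-0 00110-✓ 01-000✓ 01-011 01-101 011-00✓ 011-01✓ 0110-0✓ 0110-1✓ 01100-✓ 01101-✓ 01110-✓ 1-0000✓ 1-1001✓ 10-001✓ 10-101✓ 100-01✓ 10000- 101-01✓ 11-000✓ 11-010✓ 1100-0✓ 111-00✓ 111-11 1110-0✓ 1110-1✓ 11100-✓ 11101-✓
Round 2: --0000 --1001 -01-01 -1-000 -11-00 -110-0✓ -110-1✓ -1100-✓ -1101-✓ 0-1-01 0-110- 011-0- 0110--✓ 10--01 11-0-0 1110--✓
Round 3: -110--
PIs = {--0000, --1001, -01-01, -1-000, -11-00, -110--, 0-0011, 0-1-01, 0-110-, 00-100, 000-00, 0011-0, 01-011, 01-101, 010110, 011-0-, 10--01, 10000-, 11-0-0, 111-11}
Coverage chart:
  m0: --0000,000-00
  m3: 0-0011 ←essential
  m4: 00-100,000-00
  m9: --1001,-01-01,0-1-01
  m12: 0-110-,00-100,0011-0
  m13: -01-01,0-1-01,0-110-
  m14: 0011-0 ←essential
  m16: --0000,-1-000
  m19: 0-0011,01-011
  m21: 01-101 ←essential
  m22: 010110 ←essential
  m24: -1-000,-11-00,-110--,011-0-
  m25: --1001,-110--,0-1-01,011-0-
  m26: -110-- ←essential
  m27: -110--,01-011
  m28: -11-00,0-110-,011-0-
  m32: --0000,10000-
  m33: 10--01,10000-
  m37: 10--01 ←essential
  m41: --1001,-01-01,10--01
  m45: -01-01,10--01
  m48: --0000,-1-000,11-0-0
  m50: 11-0-0 ←essential
  m56: -1-000,-11-00,-110--,11-0-0
  m58: -110--,11-0-0
  m59: -110--,111-11
  m60: -11-00 ←essential
  m63: 111-11 ←essential
Essential: -11-00, -110--, 0-0011, 0011-0, 01-101, 010110, 10--01, 11-0-0, 111-11
Petrick residual → --0000, -01-01, 00-100
Min cover (12 terms): c'd'e'f' + b'ce'f + bce'f' + bcd' + a'c'd'ef + a'b'de'f' + a'b'cdf' + a'bde'f + a'bc'def' + ab'e'f + abd'f' + abcef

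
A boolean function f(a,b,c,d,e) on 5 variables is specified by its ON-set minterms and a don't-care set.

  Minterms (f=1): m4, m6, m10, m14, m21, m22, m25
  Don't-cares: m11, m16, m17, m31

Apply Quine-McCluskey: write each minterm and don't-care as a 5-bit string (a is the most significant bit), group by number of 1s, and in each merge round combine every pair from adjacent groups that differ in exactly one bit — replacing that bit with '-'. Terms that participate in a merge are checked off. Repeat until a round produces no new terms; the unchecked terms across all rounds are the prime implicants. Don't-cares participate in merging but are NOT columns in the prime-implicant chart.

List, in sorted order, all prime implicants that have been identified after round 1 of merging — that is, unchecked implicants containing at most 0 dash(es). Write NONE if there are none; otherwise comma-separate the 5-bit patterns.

11111

[col 0] 00100*, 00110*, 01010*, 01011*, 01110*, 10000*, 10001*, 10101*, 10110*, 11001*, 11111
[col 1] -0110, 0-110, 001-0, 01-10, 0101-, 1-001, 10-01, 1000-
Prime implicants: -0110, 0-110, 001-0, 01-10, 0101-, 1-001, 10-01, 1000-, 11111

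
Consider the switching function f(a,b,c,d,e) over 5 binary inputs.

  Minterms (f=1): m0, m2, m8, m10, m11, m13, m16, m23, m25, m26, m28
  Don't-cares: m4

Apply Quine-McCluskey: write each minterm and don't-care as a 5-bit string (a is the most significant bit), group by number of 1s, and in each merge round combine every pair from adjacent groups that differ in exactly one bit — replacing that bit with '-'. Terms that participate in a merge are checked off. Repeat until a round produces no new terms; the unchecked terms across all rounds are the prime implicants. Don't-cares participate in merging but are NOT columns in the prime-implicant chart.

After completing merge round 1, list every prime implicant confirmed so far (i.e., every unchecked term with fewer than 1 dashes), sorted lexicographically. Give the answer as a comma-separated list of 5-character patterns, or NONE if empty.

[col 0] 00000*, 00010*, 00100*, 01000*, 01010*, 01011*, 01101, 10000*, 10111, 11001, 11010*, 11100
[col 1] -0000, -1010, 0-000*, 0-010*, 00-00, 000-0*, 010-0*, 0101-
[col 2] 0-0-0
Prime implicants: -0000, -1010, 0-0-0, 00-00, 0101-, 01101, 10111, 11001, 11100

01101, 10111, 11001, 11100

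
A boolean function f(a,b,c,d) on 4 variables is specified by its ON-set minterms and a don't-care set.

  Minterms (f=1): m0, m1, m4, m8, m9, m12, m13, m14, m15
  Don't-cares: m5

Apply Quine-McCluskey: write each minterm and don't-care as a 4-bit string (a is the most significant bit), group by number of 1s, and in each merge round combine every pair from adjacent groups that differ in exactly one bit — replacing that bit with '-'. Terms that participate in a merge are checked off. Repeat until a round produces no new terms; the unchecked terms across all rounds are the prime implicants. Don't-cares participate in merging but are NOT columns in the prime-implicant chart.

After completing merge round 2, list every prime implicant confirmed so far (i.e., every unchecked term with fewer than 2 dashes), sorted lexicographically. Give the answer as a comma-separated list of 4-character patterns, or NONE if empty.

NONE

size-2^0 implicants → 0000(✓)  0001(✓)  0100(✓)  0101(✓)  1000(✓)  1001(✓)  1100(✓)  1101(✓)  1110(✓)  1111(✓)
size-2^1 implicants → -000(✓)  -001(✓)  -100(✓)  -101(✓)  0-00(✓)  0-01(✓)  000-(✓)  010-(✓)  1-00(✓)  1-01(✓)  100-(✓)  11-0(✓)  11-1(✓)  110-(✓)  111-(✓)
size-2^2 implicants → --00(✓)  --01(✓)  -00-(✓)  -10-(✓)  0-0-(✓)  1-0-(✓)  11--
size-2^3 implicants → --0-
Unchecked terms (primes): --0-, 11--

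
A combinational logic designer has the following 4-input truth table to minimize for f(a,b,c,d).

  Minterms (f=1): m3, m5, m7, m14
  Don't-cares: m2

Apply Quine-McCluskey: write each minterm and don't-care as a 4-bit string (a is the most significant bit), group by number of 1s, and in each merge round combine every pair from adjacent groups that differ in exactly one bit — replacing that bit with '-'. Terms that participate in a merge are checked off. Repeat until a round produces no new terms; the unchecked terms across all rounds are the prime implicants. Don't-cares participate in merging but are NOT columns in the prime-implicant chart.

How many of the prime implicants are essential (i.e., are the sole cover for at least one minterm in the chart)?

2

[col 0] 0010*, 0011*, 0101*, 0111*, 1110
[col 1] 0-11, 001-, 01-1
Prime implicants: 0-11, 001-, 01-1, 1110
PI chart (minterm → PIs covering it):
  3 | 0-11,001-
  5 | 01-1  (sole → essential)
  7 | 0-11,01-1
  14 | 1110  (sole → essential)
Essential prime implicants: 01-1, 1110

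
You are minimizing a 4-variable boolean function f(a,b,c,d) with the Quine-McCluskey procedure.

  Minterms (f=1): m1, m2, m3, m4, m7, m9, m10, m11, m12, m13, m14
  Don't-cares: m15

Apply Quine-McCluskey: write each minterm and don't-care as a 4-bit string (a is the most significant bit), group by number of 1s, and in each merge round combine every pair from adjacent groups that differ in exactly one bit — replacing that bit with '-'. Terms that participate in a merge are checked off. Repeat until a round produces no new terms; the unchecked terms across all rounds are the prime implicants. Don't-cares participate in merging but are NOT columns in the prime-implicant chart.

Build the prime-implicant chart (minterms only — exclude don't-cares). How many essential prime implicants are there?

4

[col 0] 0001*, 0010*, 0011*, 0100*, 0111*, 1001*, 1010*, 1011*, 1100*, 1101*, 1110*, 1111*
[col 1] -001*, -010*, -011*, -100, -111*, 0-11*, 00-1*, 001-*, 1-01*, 1-10*, 1-11*, 10-1*, 101-*, 11-0*, 11-1*, 110-*, 111-*
[col 2] --11, -0-1, -01-, 1--1, 1-1-, 11--
Prime implicants: --11, -0-1, -01-, -100, 1--1, 1-1-, 11--
PI chart (minterm → PIs covering it):
  1 | -0-1  (sole → essential)
  2 | -01-  (sole → essential)
  3 | --11,-0-1,-01-
  4 | -100  (sole → essential)
  7 | --11  (sole → essential)
  9 | -0-1,1--1
  10 | -01-,1-1-
  11 | --11,-0-1,-01-,1--1,1-1-
  12 | -100,11--
  13 | 1--1,11--
  14 | 1-1-,11--
Essential prime implicants: --11, -0-1, -01-, -100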